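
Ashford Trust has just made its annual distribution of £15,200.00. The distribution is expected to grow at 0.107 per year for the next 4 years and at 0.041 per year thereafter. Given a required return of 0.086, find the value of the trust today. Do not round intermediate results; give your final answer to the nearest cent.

£443420.02

D_1 = 16826.40000
D_2 = 18626.82480
D_3 = 20619.89505
D_4 = 22826.22382
Terminal value at year 4: TV = D_4×(1+g_2)/(r−g_2) = 23762.09900/0.045 = 528046.64447
P_0 = D_1/(1+r)^1 + D_2/(1+r)^2 + D_3/(1+r)^3 + D_4/(1+r)^4 + TV/(1+r)^4
    = 15493.92265 + 15793.52889 + 16098.92862 + 16410.23387 + 379623.41021 = 443420.02424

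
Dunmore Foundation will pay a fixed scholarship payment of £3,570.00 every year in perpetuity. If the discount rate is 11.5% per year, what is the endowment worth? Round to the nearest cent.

Level perpetuity: PV = C / r = £3,570.00 / 0.115 = £31,043.48

£31043.48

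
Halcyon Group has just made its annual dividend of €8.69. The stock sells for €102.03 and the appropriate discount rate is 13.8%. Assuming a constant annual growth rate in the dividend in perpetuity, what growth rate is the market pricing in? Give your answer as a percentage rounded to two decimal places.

P = D₀(1+g)/(r−g) ⇒ P(r−g) = D₀(1+g) ⇒ g(P+D₀) = P·r − D₀
g = (P·r − D₀)/(P + D₀) = (€102.03×0.138 − €8.69) / (€102.03 + €8.69) = 0.048683

4.87%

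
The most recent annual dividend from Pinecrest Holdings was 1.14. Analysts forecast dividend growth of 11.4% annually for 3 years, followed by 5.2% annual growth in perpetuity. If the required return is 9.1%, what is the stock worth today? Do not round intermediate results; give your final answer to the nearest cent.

D_1 = 1.26996
D_2 = 1.41474
D_3 = 1.57602
Terminal value at year 3: TV = D_3×(1+g_2)/(r−g_2) = 1.65797/0.039 = 42.51200
P_0 = D_1/(1+r)^1 + D_2/(1+r)^2 + D_3/(1+r)^3 + TV/(1+r)^3
    = 1.16403 + 1.18857 + 1.21363 + 32.73688 = 36.30312

36.30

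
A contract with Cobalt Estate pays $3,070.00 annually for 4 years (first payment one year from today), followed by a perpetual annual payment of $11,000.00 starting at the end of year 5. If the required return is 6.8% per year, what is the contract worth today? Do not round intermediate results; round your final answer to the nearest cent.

PV of 4-year annuity: $3,070.00 × [1 − (1+0.068)^−4] / 0.068 = 10445.86213
Perpetuity value at year 4: $11,000.00 / 0.068 = 161764.70588
PV of perpetuity: 161764.70588 / (1+0.068)^4 = 124336.53539
Total PV = 10445.86213 + 124336.53539 = 134782.39752

$134782.40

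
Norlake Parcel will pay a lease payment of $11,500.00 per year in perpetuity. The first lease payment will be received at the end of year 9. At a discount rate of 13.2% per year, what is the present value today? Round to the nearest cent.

$32311.16

Value at end of year 8: C / r = $11,500.00 / 0.132 = $87,121.2121
Discount to today: PV = $87,121.2121 / (1 + 0.132)^8 = $87,121.2121 / 2.696320 = $32,311.16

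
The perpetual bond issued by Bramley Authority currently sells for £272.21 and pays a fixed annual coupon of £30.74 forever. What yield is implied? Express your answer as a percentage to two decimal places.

11.29%

P = C/r ⇒ r = C/P = £30.74/£272.21 = 0.112928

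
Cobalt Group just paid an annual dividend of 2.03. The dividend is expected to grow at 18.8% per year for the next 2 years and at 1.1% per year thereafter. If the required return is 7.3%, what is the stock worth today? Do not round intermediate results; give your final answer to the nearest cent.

D_1 = 2.41164
D_2 = 2.86503
Terminal value at year 2: TV = D_2×(1+g_2)/(r−g_2) = 2.89654/0.062 = 46.71845
P_0 = D_1/(1+r)^1 + D_2/(1+r)^2 + TV/(1+r)^2
    = 2.24757 + 2.48845 + 40.57784 = 45.31386

45.31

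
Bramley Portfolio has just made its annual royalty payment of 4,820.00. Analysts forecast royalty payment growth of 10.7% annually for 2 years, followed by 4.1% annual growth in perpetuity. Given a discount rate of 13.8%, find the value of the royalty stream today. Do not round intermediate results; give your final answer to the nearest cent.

D_1 = 5335.74000
D_2 = 5906.66418
Terminal value at year 2: TV = D_2×(1+g_2)/(r−g_2) = 6148.83741/0.097 = 63390.07641
P_0 = D_1/(1+r)^1 + D_2/(1+r)^2 + TV/(1+r)^2
    = 4688.69947 + 4560.97567 + 48948.20285 = 58197.87799

58197.88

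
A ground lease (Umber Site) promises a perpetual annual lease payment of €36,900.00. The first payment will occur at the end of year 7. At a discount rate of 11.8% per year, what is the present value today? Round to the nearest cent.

€160137.68

Value at end of year 6: C / r = €36,900.00 / 0.118 = €312,711.8644
Discount to today: PV = €312,711.8644 / (1 + 0.118)^6 = €312,711.8644 / 1.952769 = €160,137.68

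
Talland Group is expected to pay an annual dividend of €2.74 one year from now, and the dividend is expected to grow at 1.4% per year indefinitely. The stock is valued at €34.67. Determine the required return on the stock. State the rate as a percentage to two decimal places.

P = D₁/(r − g) ⇒ r = D₁/P + g = €2.7400/€34.67 + 0.014 = 0.079031 + 0.014 = 0.093031

9.30%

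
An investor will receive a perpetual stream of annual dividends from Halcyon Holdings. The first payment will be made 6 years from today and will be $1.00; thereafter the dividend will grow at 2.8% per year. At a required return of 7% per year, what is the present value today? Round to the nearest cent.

$16.98

Value at end of year 5: C₁ / (r − g) = $1.00 / (0.07 − 0.028) = $23.8095
Discount to today: PV = $23.8095 / (1 + 0.07)^5 = $23.8095 / 1.402552 = $16.98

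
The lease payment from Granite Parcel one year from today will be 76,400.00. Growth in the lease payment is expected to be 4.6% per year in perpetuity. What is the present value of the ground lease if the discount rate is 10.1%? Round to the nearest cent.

Growing perpetuity: P = D₁ / (r − g) = 76,400.0000 / (0.101 − 0.046) = 1,389,090.91

1389090.91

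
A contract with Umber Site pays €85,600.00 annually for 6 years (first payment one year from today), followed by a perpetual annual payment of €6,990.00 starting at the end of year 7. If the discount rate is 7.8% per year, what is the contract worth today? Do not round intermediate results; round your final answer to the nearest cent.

€455235.41

PV of 6-year annuity: €85,600.00 × [1 − (1+0.078)^−6] / 0.078 = 398130.95630
Perpetuity value at year 6: €6,990.00 / 0.078 = 89615.38462
PV of perpetuity: 89615.38462 / (1+0.078)^6 = 57104.45723
Total PV = 398130.95630 + 57104.45723 = 455235.41352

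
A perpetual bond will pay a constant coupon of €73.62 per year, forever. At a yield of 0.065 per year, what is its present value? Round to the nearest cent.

€1132.62

Level perpetuity: PV = C / r = €73.62 / 0.065 = €1,132.62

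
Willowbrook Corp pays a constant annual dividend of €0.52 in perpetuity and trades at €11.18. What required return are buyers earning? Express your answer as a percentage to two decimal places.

4.65%

P = C/r ⇒ r = C/P = €0.52/€11.18 = 0.046512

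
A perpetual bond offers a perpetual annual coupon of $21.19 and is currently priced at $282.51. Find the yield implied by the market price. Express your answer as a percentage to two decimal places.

P = C/r ⇒ r = C/P = $21.19/$282.51 = 0.075006

7.50%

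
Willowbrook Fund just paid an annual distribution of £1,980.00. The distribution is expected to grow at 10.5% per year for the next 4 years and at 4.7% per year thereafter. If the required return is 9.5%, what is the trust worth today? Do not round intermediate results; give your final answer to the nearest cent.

£52890.65

D_1 = 2187.90000
D_2 = 2417.62950
D_3 = 2671.48060
D_4 = 2951.98606
Terminal value at year 4: TV = D_4×(1+g_2)/(r−g_2) = 3090.72941/0.048 = 64390.19594
P_0 = D_1/(1+r)^1 + D_2/(1+r)^2 + D_3/(1+r)^3 + D_4/(1+r)^4 + TV/(1+r)^4
    = 1998.08219 + 2016.32952 + 2034.74349 + 2053.32562 + 44788.16505 = 52890.64586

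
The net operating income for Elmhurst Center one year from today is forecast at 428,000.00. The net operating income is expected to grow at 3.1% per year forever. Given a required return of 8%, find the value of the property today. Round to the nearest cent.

8734693.88

Growing perpetuity: P = D₁ / (r − g) = 428,000.0000 / (0.08 − 0.031) = 8,734,693.88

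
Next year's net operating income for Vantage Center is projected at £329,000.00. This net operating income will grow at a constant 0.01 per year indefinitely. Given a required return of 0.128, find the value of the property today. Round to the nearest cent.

Growing perpetuity: P = D₁ / (r − g) = £329,000.0000 / (0.128 − 0.01) = £2,788,135.59

£2788135.59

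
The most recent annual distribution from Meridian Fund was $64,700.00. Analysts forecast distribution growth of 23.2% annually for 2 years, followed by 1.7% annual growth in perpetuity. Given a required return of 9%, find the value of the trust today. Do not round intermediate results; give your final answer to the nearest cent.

$1307302.65

D_1 = 79710.40000
D_2 = 98203.21280
Terminal value at year 2: TV = D_2×(1+g_2)/(r−g_2) = 99872.66742/0.073 = 1368118.73175
P_0 = D_1/(1+r)^1 + D_2/(1+r)^2 + TV/(1+r)^2
    = 73128.80734 + 82655.67949 + 1151518.16493 = 1307302.65175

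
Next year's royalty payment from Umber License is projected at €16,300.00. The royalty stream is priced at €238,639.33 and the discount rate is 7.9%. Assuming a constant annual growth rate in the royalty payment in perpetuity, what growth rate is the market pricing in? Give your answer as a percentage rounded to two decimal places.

P = D₁/(r−g) ⇒ g = r − D₁/P = 0.079 − €16,300.00/€238,639.33 = 0.010696

1.07%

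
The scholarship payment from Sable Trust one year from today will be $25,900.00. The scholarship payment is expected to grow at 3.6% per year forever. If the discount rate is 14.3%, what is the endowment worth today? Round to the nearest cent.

$242056.07

Growing perpetuity: P = D₁ / (r − g) = $25,900.0000 / (0.143 − 0.036) = $242,056.07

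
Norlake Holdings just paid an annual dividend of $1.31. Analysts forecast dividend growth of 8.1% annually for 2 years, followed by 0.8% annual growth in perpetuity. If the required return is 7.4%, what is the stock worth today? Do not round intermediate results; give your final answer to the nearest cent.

$22.91

D_1 = 1.41611
D_2 = 1.53081
Terminal value at year 2: TV = D_2×(1+g_2)/(r−g_2) = 1.54306/0.066 = 23.37972
P_0 = D_1/(1+r)^1 + D_2/(1+r)^2 + TV/(1+r)^2
    = 1.31854 + 1.32713 + 20.26893 = 22.91460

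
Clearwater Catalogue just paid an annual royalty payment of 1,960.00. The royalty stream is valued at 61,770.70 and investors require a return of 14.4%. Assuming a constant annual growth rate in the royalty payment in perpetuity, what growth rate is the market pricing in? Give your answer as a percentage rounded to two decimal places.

P = D₀(1+g)/(r−g) ⇒ P(r−g) = D₀(1+g) ⇒ g(P+D₀) = P·r − D₀
g = (P·r − D₀)/(P + D₀) = (61,770.70×0.144 − 1,960.00) / (61,770.70 + 1,960.00) = 0.108817

10.88%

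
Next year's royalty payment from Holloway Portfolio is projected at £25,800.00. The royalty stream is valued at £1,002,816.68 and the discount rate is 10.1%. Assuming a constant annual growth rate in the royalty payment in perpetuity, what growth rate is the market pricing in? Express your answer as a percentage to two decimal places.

7.53%

P = D₁/(r−g) ⇒ g = r − D₁/P = 0.101 − £25,800.00/£1,002,816.68 = 0.075272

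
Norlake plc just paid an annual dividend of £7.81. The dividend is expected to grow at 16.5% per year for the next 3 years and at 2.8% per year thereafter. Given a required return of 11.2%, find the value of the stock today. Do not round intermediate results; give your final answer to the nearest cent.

£135.64

D_1 = 9.09865
D_2 = 10.59993
D_3 = 12.34892
Terminal value at year 3: TV = D_3×(1+g_2)/(r−g_2) = 12.69468/0.084 = 151.12720
P_0 = D_1/(1+r)^1 + D_2/(1+r)^2 + D_3/(1+r)^3 + TV/(1+r)^3
    = 8.18224 + 8.57222 + 8.98079 + 109.90774 = 135.64299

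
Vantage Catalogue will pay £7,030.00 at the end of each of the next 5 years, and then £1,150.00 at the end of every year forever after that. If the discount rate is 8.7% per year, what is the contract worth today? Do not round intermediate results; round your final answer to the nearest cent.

£36268.69

PV of 5-year annuity: £7,030.00 × [1 − (1+0.087)^−5] / 0.087 = 27558.43045
Perpetuity value at year 5: £1,150.00 / 0.087 = 13218.39080
PV of perpetuity: 13218.39080 / (1+0.087)^5 = 8710.25496
Total PV = 27558.43045 + 8710.25496 = 36268.68541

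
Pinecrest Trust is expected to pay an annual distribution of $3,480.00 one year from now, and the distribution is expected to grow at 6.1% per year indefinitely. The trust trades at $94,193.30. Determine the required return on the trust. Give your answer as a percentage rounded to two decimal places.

P = D₁/(r − g) ⇒ r = D₁/P + g = $3,480.0000/$94,193.30 + 0.061 = 0.036945 + 0.061 = 0.097945

9.79%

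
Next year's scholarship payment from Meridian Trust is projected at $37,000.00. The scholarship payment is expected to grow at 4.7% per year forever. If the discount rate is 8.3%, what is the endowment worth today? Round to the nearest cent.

$1027777.78

Growing perpetuity: P = D₁ / (r − g) = $37,000.0000 / (0.083 − 0.047) = $1,027,777.78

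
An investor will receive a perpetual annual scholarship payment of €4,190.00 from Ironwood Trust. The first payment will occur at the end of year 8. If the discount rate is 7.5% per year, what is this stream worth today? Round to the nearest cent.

Value at end of year 7: C / r = €4,190.00 / 0.075 = €55,866.6667
Discount to today: PV = €55,866.6667 / (1 + 0.075)^7 = €55,866.6667 / 1.659049 = €33,673.91

€33673.91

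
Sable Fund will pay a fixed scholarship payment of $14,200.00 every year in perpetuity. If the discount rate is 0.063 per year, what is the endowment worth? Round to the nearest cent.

Level perpetuity: PV = C / r = $14,200.00 / 0.063 = $225,396.83

$225396.83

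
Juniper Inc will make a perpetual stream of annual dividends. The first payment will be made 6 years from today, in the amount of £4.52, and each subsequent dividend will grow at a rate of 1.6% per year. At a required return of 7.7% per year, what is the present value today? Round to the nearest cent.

Value at end of year 5: C₁ / (r − g) = £4.52 / (0.077 − 0.016) = £74.0984
Discount to today: PV = £74.0984 / (1 + 0.077)^5 = £74.0984 / 1.449034 = £51.14

£51.14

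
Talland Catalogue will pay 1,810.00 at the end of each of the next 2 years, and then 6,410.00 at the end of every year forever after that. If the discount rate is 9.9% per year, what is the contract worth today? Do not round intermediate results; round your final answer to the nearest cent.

56753.28

PV of 2-year annuity: 1,810.00 × [1 − (1+0.099)^−2] / 0.099 = 3145.54302
Perpetuity value at year 2: 6,410.00 / 0.099 = 64747.47475
PV of perpetuity: 64747.47475 / (1+0.099)^2 = 53607.73401
Total PV = 3145.54302 + 53607.73401 = 56753.27703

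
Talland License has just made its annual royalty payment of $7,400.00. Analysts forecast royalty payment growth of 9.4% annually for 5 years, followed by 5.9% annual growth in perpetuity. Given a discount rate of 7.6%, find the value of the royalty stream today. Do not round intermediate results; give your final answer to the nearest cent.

$539744.59

D_1 = 8095.60000
D_2 = 8856.58640
D_3 = 9689.10552
D_4 = 10599.88144
D_5 = 11596.27030
Terminal value at year 5: TV = D_5×(1+g_2)/(r−g_2) = 12280.45024/0.017 = 722379.42609
P_0 = D_1/(1+r)^1 + D_2/(1+r)^2 + D_3/(1+r)^3 + D_4/(1+r)^4 + D_5/(1+r)^5 + TV/(1+r)^5
    = 7523.79182 + 7649.65451 + 7777.62271 + 7907.73164 + 8040.01711 + 500845.77184 = 539744.58963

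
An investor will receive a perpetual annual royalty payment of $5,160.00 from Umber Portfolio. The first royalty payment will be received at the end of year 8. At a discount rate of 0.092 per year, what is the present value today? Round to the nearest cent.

$30290.29

Value at end of year 7: C / r = $5,160.00 / 0.092 = $56,086.9565
Discount to today: PV = $56,086.9565 / (1 + 0.092)^7 = $56,086.9565 / 1.851648 = $30,290.29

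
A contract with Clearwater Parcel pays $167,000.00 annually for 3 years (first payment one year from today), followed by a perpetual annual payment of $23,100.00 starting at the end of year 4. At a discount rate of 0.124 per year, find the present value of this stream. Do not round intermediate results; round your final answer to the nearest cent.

$529551.96

PV of 3-year annuity: $167,000.00 × [1 − (1+0.124)^−3] / 0.124 = 398364.78804
Perpetuity value at year 3: $23,100.00 / 0.124 = 186290.32258
PV of perpetuity: 186290.32258 / (1+0.124)^3 = 131187.16926
Total PV = 398364.78804 + 131187.16926 = 529551.95731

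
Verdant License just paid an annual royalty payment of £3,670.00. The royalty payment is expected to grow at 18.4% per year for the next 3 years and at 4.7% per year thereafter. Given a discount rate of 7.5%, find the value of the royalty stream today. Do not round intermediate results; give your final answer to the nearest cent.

D_1 = 4345.28000
D_2 = 5144.81152
D_3 = 6091.45684
Terminal value at year 3: TV = D_3×(1+g_2)/(r−g_2) = 6377.75531/0.028 = 227776.97540
P_0 = D_1/(1+r)^1 + D_2/(1+r)^2 + D_3/(1+r)^3 + TV/(1+r)^3
    = 4042.12093 + 4451.97319 + 4903.38257 + 183351.48384 = 196748.96053

£196748.96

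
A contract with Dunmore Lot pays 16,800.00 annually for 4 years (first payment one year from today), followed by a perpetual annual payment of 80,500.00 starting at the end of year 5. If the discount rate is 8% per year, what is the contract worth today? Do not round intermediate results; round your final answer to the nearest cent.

795267.52

PV of 4-year annuity: 16,800.00 × [1 − (1+0.08)^−4] / 0.08 = 55643.73091
Perpetuity value at year 4: 80,500.00 / 0.08 = 1006250.00000
PV of perpetuity: 1006250.00000 / (1+0.08)^4 = 739623.78938
Total PV = 55643.73091 + 739623.78938 = 795267.52029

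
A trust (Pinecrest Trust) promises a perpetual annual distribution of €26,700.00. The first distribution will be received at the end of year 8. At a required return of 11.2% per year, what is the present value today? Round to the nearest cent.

Value at end of year 7: C / r = €26,700.00 / 0.112 = €238,392.8571
Discount to today: PV = €238,392.8571 / (1 + 0.112)^7 = €238,392.8571 / 2.102488 = €113,386.08

€113386.08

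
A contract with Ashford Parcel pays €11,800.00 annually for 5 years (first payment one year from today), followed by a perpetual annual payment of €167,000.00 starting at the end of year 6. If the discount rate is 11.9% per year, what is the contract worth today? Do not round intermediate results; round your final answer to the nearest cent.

€842511.34

PV of 5-year annuity: €11,800.00 × [1 − (1+0.119)^−5] / 0.119 = 42641.94650
Perpetuity value at year 5: €167,000.00 / 0.119 = 1403361.34454
PV of perpetuity: 1403361.34454 / (1+0.119)^5 = 799869.38984
Total PV = 42641.94650 + 799869.38984 = 842511.33634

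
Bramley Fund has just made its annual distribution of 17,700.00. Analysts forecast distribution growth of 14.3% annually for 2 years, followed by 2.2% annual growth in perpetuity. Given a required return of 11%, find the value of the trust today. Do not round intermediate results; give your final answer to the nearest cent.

254959.91

D_1 = 20231.10000
D_2 = 23124.14730
Terminal value at year 2: TV = D_2×(1+g_2)/(r−g_2) = 23632.87854/0.088 = 268555.43796
P_0 = D_1/(1+r)^1 + D_2/(1+r)^2 + TV/(1+r)^2
    = 18226.21622 + 18768.07670 + 217965.61802 = 254959.91093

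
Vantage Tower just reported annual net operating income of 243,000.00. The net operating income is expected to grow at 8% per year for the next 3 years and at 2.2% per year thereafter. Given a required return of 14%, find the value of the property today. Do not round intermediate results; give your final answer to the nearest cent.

2444420.96

D_1 = 262440.00000
D_2 = 283435.20000
D_3 = 306110.01600
Terminal value at year 3: TV = D_3×(1+g_2)/(r−g_2) = 312844.43635/0.118 = 2651224.03688
P_0 = D_1/(1+r)^1 + D_2/(1+r)^2 + D_3/(1+r)^3 + TV/(1+r)^3
    = 230210.52632 + 218094.18283 + 206615.54162 + 1789500.70797 = 2444420.95873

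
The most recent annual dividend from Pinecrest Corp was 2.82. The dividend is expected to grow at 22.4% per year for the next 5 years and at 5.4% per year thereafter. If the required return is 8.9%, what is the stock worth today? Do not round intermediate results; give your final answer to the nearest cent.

172.63

D_1 = 3.45168
D_2 = 4.22486
D_3 = 5.17122
D_4 = 6.32958
D_5 = 7.74740
Terminal value at year 5: TV = D_5×(1+g_2)/(r−g_2) = 8.16576/0.035 = 233.30753
P_0 = D_1/(1+r)^1 + D_2/(1+r)^2 + D_3/(1+r)^3 + D_4/(1+r)^4 + D_5/(1+r)^5 + TV/(1+r)^5
    = 3.16959 + 3.56251 + 4.00414 + 4.50053 + 5.05844 + 152.33138 = 172.62659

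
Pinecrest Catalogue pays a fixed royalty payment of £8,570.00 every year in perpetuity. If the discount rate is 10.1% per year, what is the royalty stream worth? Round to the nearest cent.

£84851.49

Level perpetuity: PV = C / r = £8,570.00 / 0.101 = £84,851.49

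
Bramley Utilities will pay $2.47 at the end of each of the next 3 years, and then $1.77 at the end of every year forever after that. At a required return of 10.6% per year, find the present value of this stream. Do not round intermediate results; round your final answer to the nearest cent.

PV of 3-year annuity: $2.47 × [1 − (1+0.106)^−3] / 0.106 = 6.07822
Perpetuity value at year 3: $1.77 / 0.106 = 16.69811
PV of perpetuity: 16.69811 / (1+0.106)^3 = 12.34247
Total PV = 6.07822 + 12.34247 = 18.42068

$18.42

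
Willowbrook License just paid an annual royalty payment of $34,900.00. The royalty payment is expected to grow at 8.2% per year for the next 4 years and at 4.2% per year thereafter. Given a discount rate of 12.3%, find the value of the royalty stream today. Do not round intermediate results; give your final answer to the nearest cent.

$514214.48

D_1 = 37761.80000
D_2 = 40858.26760
D_3 = 44208.64554
D_4 = 47833.75448
Terminal value at year 4: TV = D_4×(1+g_2)/(r−g_2) = 49842.77217/0.081 = 615342.86624
P_0 = D_1/(1+r)^1 + D_2/(1+r)^2 + D_3/(1+r)^3 + D_4/(1+r)^4 + TV/(1+r)^4
    = 33625.82369 + 32398.16672 + 31215.33072 + 30075.67928 + 386899.47916 = 514214.47957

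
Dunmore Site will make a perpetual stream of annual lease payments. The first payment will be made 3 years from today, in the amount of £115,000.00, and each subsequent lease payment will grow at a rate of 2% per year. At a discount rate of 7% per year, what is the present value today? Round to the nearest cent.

Value at end of year 2: C₁ / (r − g) = £115,000.00 / (0.07 − 0.02) = £2,300,000.0000
Discount to today: PV = £2,300,000.0000 / (1 + 0.07)^2 = £2,300,000.0000 / 1.144900 = £2,008,909.08

£2008909.08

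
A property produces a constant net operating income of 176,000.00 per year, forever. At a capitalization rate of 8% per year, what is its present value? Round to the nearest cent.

Level perpetuity: PV = C / r = 176,000.00 / 0.08 = 2,200,000.00

2200000.00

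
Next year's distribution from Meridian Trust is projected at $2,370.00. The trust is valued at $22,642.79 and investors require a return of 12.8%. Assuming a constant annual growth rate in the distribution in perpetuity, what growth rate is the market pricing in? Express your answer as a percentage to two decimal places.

2.33%

P = D₁/(r−g) ⇒ g = r − D₁/P = 0.128 − $2,370.00/$22,642.79 = 0.023331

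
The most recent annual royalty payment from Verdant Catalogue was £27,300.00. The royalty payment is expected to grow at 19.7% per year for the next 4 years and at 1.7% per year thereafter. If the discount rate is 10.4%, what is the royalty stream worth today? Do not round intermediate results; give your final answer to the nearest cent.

D_1 = 32678.10000
D_2 = 39115.68570
D_3 = 46821.47578
D_4 = 56045.30651
Terminal value at year 4: TV = D_4×(1+g_2)/(r−g_2) = 56998.07672/0.087 = 655150.30716
P_0 = D_1/(1+r)^1 + D_2/(1+r)^2 + D_3/(1+r)^3 + D_4/(1+r)^4 + TV/(1+r)^4
    = 29599.72826 + 32093.18363 + 34796.68551 + 37727.92804 + 441026.46918 = 575243.99463

£575243.99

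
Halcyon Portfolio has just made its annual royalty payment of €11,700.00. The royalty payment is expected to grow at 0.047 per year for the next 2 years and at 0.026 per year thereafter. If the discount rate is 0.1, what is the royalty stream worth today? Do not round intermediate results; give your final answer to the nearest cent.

D_1 = 12249.90000
D_2 = 12825.64530
Terminal value at year 2: TV = D_2×(1+g_2)/(r−g_2) = 13159.11208/0.074 = 177825.83889
P_0 = D_1/(1+r)^1 + D_2/(1+r)^2 + TV/(1+r)^2
    = 11136.27273 + 10599.70686 + 146963.50321 = 168699.48280

€168699.48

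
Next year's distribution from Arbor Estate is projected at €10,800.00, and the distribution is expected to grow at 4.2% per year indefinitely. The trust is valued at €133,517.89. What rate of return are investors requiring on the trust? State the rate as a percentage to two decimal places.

12.29%

P = D₁/(r − g) ⇒ r = D₁/P + g = €10,800.0000/€133,517.89 + 0.042 = 0.080888 + 0.042 = 0.122888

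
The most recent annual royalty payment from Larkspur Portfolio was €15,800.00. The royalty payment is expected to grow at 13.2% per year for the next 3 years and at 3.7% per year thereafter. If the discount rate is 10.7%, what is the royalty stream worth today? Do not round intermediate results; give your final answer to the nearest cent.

€299857.99

D_1 = 17885.60000
D_2 = 20246.49920
D_3 = 22919.03709
Terminal value at year 3: TV = D_3×(1+g_2)/(r−g_2) = 23767.04147/0.07 = 339529.16381
P_0 = D_1/(1+r)^1 + D_2/(1+r)^2 + D_3/(1+r)^3 + TV/(1+r)^3
    = 16156.82023 + 16521.69874 + 16894.81750 + 250284.65356 = 299857.99004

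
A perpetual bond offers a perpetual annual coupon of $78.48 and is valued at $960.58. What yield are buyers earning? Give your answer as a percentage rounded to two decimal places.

P = C/r ⇒ r = C/P = $78.48/$960.58 = 0.081701

8.17%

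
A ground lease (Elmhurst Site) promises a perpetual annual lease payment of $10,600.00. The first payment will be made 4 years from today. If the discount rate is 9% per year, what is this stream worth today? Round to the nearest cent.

Value at end of year 3: C / r = $10,600.00 / 0.09 = $117,777.7778
Discount to today: PV = $117,777.7778 / (1 + 0.09)^3 = $117,777.7778 / 1.295029 = $90,946.05

$90946.05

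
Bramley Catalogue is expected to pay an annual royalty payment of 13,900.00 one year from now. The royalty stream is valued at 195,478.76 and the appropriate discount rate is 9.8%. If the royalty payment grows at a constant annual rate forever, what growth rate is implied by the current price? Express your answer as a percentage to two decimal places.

P = D₁/(r−g) ⇒ g = r − D₁/P = 0.098 − 13,900.00/195,478.76 = 0.026893

2.69%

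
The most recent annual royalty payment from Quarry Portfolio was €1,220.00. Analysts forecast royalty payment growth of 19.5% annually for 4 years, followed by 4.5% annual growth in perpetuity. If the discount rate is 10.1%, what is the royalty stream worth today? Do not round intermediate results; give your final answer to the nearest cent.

D_1 = 1457.90000
D_2 = 1742.19050
D_3 = 2081.91765
D_4 = 2487.89159
Terminal value at year 4: TV = D_4×(1+g_2)/(r−g_2) = 2599.84671/0.056 = 46425.83411
P_0 = D_1/(1+r)^1 + D_2/(1+r)^2 + D_3/(1+r)^3 + D_4/(1+r)^4 + TV/(1+r)^4
    = 1324.15985 + 1437.21256 + 1559.91735 + 1693.09831 + 31594.42380 = 37608.81188

€37608.81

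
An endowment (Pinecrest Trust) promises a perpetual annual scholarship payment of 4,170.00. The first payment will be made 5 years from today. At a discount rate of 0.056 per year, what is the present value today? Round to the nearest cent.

59881.46

Value at end of year 4: C / r = 4,170.00 / 0.056 = 74,464.2857
Discount to today: PV = 74,464.2857 / (1 + 0.056)^4 = 74,464.2857 / 1.243528 = 59,881.46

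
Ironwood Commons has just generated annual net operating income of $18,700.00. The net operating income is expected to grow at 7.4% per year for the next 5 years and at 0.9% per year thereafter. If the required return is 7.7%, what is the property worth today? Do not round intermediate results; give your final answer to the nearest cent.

$366353.47

D_1 = 20083.80000
D_2 = 21570.00120
D_3 = 23166.18129
D_4 = 24880.47870
D_5 = 26721.63413
Terminal value at year 5: TV = D_5×(1+g_2)/(r−g_2) = 26962.12884/0.068 = 396501.89464
P_0 = D_1/(1+r)^1 + D_2/(1+r)^2 + D_3/(1+r)^3 + D_4/(1+r)^4 + D_5/(1+r)^5 + TV/(1+r)^5
    = 18647.91086 + 18595.96682 + 18544.16747 + 18492.51241 + 18441.00123 + 273631.91535 = 366353.47414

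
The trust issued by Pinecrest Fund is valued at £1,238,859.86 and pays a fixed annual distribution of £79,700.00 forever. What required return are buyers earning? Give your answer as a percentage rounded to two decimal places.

6.43%

P = C/r ⇒ r = C/P = £79,700.00/£1,238,859.86 = 0.064333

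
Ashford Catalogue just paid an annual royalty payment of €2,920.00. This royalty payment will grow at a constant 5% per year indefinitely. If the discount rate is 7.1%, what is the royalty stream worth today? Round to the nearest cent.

€146000.00

D₁ = D₀ × (1 + g) = €2,920.00 × 1.05 = €3,066.0000
Growing perpetuity: P = D₁ / (r − g) = €3,066.0000 / (0.071 − 0.05) = €146,000.00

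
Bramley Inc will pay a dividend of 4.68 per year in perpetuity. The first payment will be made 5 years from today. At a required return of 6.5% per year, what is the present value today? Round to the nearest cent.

Value at end of year 4: C / r = 4.68 / 0.065 = 72.0000
Discount to today: PV = 72.0000 / (1 + 0.065)^4 = 72.0000 / 1.286466 = 55.97

55.97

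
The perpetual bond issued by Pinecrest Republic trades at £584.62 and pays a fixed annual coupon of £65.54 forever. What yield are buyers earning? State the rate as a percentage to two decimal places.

11.21%

P = C/r ⇒ r = C/P = £65.54/£584.62 = 0.112107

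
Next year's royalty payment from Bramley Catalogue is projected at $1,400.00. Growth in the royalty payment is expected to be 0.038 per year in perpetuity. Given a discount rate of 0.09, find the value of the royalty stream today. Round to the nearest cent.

Growing perpetuity: P = D₁ / (r − g) = $1,400.0000 / (0.09 − 0.038) = $26,923.08

$26923.08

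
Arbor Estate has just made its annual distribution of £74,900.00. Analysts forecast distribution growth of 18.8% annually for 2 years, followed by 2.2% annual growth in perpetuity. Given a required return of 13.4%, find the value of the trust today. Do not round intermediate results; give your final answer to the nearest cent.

£910773.81

D_1 = 88981.20000
D_2 = 105709.66560
Terminal value at year 2: TV = D_2×(1+g_2)/(r−g_2) = 108035.27824/0.112 = 964600.69860
P_0 = D_1/(1+r)^1 + D_2/(1+r)^2 + TV/(1+r)^2
    = 78466.66667 + 82203.17460 + 750103.96825 = 910773.80952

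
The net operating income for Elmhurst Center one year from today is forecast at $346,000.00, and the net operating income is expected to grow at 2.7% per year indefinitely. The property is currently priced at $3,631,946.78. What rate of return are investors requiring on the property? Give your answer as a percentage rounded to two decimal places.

12.23%

P = D₁/(r − g) ⇒ r = D₁/P + g = $346,000.0000/$3,631,946.78 + 0.027 = 0.095266 + 0.027 = 0.122266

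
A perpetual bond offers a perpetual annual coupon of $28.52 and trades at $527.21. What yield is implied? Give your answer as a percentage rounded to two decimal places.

5.41%

P = C/r ⇒ r = C/P = $28.52/$527.21 = 0.054096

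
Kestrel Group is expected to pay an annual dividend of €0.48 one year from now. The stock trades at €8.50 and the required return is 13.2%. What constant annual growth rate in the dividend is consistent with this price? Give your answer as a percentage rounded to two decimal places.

P = D₁/(r−g) ⇒ g = r − D₁/P = 0.132 − €0.48/€8.50 = 0.075529

7.55%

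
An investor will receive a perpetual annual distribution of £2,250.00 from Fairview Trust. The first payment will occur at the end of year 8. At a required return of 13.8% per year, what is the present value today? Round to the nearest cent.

£6596.41

Value at end of year 7: C / r = £2,250.00 / 0.138 = £16,304.3478
Discount to today: PV = £16,304.3478 / (1 + 0.138)^7 = £16,304.3478 / 2.471700 = £6,596.41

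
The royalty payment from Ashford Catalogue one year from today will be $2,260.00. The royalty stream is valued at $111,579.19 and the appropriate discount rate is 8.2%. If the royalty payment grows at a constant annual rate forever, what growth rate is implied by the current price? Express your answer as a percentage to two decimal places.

6.17%

P = D₁/(r−g) ⇒ g = r − D₁/P = 0.082 − $2,260.00/$111,579.19 = 0.061745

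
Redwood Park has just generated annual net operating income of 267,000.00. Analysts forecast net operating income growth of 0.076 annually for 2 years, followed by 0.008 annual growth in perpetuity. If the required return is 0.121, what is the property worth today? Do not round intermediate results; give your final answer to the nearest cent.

2696629.81

D_1 = 287292.00000
D_2 = 309126.19200
Terminal value at year 2: TV = D_2×(1+g_2)/(r−g_2) = 311599.20154/0.113 = 2757515.05784
P_0 = D_1/(1+r)^1 + D_2/(1+r)^2 + TV/(1+r)^2
    = 256281.89117 + 245994.03648 + 2194353.88296 = 2696629.81061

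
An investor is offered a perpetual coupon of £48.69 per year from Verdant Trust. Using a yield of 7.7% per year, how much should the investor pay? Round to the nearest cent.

£632.34

Level perpetuity: PV = C / r = £48.69 / 0.077 = £632.34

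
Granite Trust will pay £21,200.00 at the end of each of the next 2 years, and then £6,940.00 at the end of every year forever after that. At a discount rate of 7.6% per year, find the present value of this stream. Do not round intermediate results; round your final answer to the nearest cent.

PV of 2-year annuity: £21,200.00 × [1 − (1+0.076)^−2] / 0.076 = 38013.57085
Perpetuity value at year 2: £6,940.00 / 0.076 = 91315.78947
PV of perpetuity: 91315.78947 / (1+0.076)^2 = 78871.72430
Total PV = 38013.57085 + 78871.72430 = 116885.29515

£116885.30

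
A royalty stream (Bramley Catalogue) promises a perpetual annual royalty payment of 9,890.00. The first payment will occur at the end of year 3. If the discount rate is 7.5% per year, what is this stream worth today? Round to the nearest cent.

114108.53

Value at end of year 2: C / r = 9,890.00 / 0.075 = 131,866.6667
Discount to today: PV = 131,866.6667 / (1 + 0.075)^2 = 131,866.6667 / 1.155625 = 114,108.53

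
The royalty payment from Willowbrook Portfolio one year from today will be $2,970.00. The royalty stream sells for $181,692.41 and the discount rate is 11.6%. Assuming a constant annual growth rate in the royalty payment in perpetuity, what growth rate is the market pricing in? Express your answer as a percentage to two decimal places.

9.97%

P = D₁/(r−g) ⇒ g = r − D₁/P = 0.116 − $2,970.00/$181,692.41 = 0.099654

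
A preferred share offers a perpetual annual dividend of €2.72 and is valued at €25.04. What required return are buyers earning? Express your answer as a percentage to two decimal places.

P = C/r ⇒ r = C/P = €2.72/€25.04 = 0.108626

10.86%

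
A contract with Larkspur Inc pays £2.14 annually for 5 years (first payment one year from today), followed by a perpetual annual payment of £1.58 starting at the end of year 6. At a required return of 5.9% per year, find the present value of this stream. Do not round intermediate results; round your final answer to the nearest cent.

£29.15

PV of 5-year annuity: £2.14 × [1 − (1+0.059)^−5] / 0.059 = 9.03903
Perpetuity value at year 5: £1.58 / 0.059 = 26.77966
PV of perpetuity: 26.77966 / (1+0.059)^5 = 20.10598
Total PV = 9.03903 + 20.10598 = 29.14502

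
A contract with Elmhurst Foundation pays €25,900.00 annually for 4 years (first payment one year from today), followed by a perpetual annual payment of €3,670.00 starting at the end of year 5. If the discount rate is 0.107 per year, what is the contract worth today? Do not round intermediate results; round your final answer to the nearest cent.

PV of 4-year annuity: €25,900.00 × [1 − (1+0.107)^−4] / 0.107 = 80870.74842
Perpetuity value at year 4: €3,670.00 / 0.107 = 34299.06542
PV of perpetuity: 34299.06542 / (1+0.107)^4 = 22839.77404
Total PV = 80870.74842 + 22839.77404 = 103710.52246

€103710.52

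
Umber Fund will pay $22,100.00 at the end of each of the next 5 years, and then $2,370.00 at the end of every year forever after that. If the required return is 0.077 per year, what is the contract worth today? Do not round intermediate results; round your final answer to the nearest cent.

$110182.21

PV of 5-year annuity: $22,100.00 × [1 − (1+0.077)^−5] / 0.077 = 88941.01201
Perpetuity value at year 5: $2,370.00 / 0.077 = 30779.22078
PV of perpetuity: 30779.22078 / (1+0.077)^5 = 21241.20275
Total PV = 88941.01201 + 21241.20275 = 110182.21475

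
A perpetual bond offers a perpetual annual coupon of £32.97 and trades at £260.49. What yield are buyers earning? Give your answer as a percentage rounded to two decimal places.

P = C/r ⇒ r = C/P = £32.97/£260.49 = 0.126569

12.66%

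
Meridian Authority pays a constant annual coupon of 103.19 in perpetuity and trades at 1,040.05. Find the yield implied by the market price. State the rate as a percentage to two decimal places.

P = C/r ⇒ r = C/P = 103.19/1,040.05 = 0.099216

9.92%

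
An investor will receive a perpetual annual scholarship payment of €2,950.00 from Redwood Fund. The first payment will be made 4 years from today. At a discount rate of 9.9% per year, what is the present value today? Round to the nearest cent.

€22448.83

Value at end of year 3: C / r = €2,950.00 / 0.099 = €29,797.9798
Discount to today: PV = €29,797.9798 / (1 + 0.099)^3 = €29,797.9798 / 1.327373 = €22,448.83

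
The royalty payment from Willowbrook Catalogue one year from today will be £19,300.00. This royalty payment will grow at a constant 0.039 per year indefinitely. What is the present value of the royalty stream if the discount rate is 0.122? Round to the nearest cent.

£232530.12

Growing perpetuity: P = D₁ / (r − g) = £19,300.0000 / (0.122 − 0.039) = £232,530.12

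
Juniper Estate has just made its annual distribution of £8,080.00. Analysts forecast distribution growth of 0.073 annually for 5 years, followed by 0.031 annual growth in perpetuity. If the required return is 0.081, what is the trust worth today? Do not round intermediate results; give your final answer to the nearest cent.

D_1 = 8669.84000
D_2 = 9302.73832
D_3 = 9981.83822
D_4 = 10710.51241
D_5 = 11492.37981
Terminal value at year 5: TV = D_5×(1+g_2)/(r−g_2) = 11848.64359/0.05 = 236972.87174
P_0 = D_1/(1+r)^1 + D_2/(1+r)^2 + D_3/(1+r)^3 + D_4/(1+r)^4 + D_5/(1+r)^5 + TV/(1+r)^5
    = 8020.20352 + 7960.84956 + 7901.93485 + 7843.45615 + 7785.41022 + 160535.15873 = 200047.01302

£200047.01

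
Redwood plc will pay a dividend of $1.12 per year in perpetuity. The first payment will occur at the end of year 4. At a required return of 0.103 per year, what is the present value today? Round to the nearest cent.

Value at end of year 3: C / r = $1.12 / 0.103 = $10.8738
Discount to today: PV = $10.8738 / (1 + 0.103)^3 = $10.8738 / 1.341920 = $8.10

$8.10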